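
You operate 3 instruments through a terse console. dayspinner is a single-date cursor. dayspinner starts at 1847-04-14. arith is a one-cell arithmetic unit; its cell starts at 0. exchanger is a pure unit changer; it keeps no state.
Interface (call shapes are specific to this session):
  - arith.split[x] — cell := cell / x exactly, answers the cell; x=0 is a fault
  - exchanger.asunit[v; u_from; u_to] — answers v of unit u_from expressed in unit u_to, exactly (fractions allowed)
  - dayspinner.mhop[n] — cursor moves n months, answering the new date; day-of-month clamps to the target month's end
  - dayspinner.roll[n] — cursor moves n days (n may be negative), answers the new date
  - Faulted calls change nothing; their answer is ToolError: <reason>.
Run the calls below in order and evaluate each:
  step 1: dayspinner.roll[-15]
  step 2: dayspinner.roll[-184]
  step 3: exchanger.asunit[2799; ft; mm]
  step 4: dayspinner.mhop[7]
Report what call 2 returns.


Answer: 1846-09-27

Derivation:
-- dayspinner.roll(n→-15) : 1847-03-30
-- dayspinner.roll(n→-184) : 1846-09-27
-- exchanger.asunit(v→2799, u_from→ft, u_to→mm) : 4265676/5
-- dayspinner.mhop(n→7) : 1847-04-27


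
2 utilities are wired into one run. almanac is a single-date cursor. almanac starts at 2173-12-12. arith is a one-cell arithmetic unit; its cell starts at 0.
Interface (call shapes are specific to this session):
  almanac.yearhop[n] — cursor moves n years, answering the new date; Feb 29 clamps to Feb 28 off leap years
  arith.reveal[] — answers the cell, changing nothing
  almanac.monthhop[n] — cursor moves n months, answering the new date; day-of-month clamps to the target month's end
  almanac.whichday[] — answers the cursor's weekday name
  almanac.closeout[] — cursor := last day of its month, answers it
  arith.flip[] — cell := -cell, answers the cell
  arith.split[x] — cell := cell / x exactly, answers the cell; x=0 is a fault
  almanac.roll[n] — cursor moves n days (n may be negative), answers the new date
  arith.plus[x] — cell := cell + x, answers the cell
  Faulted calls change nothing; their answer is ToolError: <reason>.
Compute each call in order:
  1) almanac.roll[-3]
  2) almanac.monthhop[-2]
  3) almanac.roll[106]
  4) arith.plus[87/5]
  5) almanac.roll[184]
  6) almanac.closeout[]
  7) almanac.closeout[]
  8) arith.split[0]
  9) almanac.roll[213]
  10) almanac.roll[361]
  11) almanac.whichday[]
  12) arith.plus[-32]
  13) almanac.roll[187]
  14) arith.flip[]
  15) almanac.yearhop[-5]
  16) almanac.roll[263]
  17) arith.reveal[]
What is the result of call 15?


[in] almanac.roll n='-3'
= 2173-12-09
[in] almanac.monthhop n='-2'
= 2173-10-09
[in] almanac.roll n='106'
= 2174-01-23
[in] arith.plus x='87/5'
= 87/5
[in] almanac.roll n='184'
= 2174-07-26
[in] almanac.closeout
= 2174-07-31
[in] almanac.closeout
= 2174-07-31
[in] arith.split x='0'
= ToolError: division by zero
[in] almanac.roll n='213'
= 2175-03-01
[in] almanac.roll n='361'
= 2176-02-25
[in] almanac.whichday
= Sunday
[in] arith.plus x='-32'
= -73/5
[in] almanac.roll n='187'
= 2176-08-30
[in] arith.flip
= 73/5
[in] almanac.yearhop n='-5'
= 2171-08-30
[in] almanac.roll n='263'
= 2172-05-19
[in] arith.reveal
= 73/5

Answer: 2171-08-30


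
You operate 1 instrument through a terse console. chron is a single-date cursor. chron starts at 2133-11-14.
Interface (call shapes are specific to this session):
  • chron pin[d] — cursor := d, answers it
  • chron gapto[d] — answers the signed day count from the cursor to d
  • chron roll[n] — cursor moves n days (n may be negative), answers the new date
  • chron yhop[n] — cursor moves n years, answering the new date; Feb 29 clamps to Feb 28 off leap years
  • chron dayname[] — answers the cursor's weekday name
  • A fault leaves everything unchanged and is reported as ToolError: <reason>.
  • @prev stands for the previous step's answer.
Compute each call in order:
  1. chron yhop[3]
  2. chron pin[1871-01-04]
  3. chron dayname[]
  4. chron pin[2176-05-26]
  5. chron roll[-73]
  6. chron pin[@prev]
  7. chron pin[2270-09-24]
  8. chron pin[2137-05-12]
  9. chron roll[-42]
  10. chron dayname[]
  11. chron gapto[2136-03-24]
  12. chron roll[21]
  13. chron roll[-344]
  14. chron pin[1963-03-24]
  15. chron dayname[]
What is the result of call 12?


# chron yhop(n=3) == 2136-11-14
# chron pin(d=1871-01-04) == 1871-01-04
# chron dayname() == Wednesday
# chron pin(d=2176-05-26) == 2176-05-26
# chron roll(n=-73) == 2176-03-14
# chron pin(d=@prev) == 2176-03-14
# chron pin(d=2270-09-24) == 2270-09-24
# chron pin(d=2137-05-12) == 2137-05-12
# chron roll(n=-42) == 2137-03-31
# chron dayname() == Sunday
# chron gapto(d=2136-03-24) == -372
# chron roll(n=21) == 2137-04-21
# chron roll(n=-344) == 2136-05-12
# chron pin(d=1963-03-24) == 1963-03-24
# chron dayname() == Sunday

Answer: 2137-04-21


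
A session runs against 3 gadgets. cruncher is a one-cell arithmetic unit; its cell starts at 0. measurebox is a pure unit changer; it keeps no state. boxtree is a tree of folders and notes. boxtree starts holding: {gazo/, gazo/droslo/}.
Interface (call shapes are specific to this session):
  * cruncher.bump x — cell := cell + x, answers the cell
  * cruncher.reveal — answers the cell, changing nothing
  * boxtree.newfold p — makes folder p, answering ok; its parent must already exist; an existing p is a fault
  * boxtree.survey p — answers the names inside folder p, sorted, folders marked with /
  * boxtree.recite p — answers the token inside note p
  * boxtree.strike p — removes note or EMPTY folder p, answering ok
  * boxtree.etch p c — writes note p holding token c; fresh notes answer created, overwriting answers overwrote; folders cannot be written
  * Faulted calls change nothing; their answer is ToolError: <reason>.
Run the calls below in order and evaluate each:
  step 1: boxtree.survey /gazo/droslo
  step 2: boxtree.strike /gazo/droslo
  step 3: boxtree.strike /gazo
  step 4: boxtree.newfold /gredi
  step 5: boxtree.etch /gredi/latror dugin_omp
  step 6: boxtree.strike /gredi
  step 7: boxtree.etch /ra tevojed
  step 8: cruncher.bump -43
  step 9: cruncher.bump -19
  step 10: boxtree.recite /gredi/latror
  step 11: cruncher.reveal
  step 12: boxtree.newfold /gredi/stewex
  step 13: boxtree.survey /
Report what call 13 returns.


Answer: [gredi/, ra]

Derivation:
>> boxtree.survey(/gazo/droslo)
<< []
>> boxtree.strike(/gazo/droslo)
<< ok
>> boxtree.strike(/gazo)
<< ok
>> boxtree.newfold(/gredi)
<< ok
>> boxtree.etch(/gredi/latror, dugin_omp)
<< created
>> boxtree.strike(/gredi)
<< ToolError: not empty
>> boxtree.etch(/ra, tevojed)
<< created
>> cruncher.bump(-43)
<< -43
>> cruncher.bump(-19)
<< -62
>> boxtree.recite(/gredi/latror)
<< dugin_omp
>> cruncher.reveal()
<< -62
>> boxtree.newfold(/gredi/stewex)
<< ok
>> boxtree.survey(/)
<< [gredi/, ra]


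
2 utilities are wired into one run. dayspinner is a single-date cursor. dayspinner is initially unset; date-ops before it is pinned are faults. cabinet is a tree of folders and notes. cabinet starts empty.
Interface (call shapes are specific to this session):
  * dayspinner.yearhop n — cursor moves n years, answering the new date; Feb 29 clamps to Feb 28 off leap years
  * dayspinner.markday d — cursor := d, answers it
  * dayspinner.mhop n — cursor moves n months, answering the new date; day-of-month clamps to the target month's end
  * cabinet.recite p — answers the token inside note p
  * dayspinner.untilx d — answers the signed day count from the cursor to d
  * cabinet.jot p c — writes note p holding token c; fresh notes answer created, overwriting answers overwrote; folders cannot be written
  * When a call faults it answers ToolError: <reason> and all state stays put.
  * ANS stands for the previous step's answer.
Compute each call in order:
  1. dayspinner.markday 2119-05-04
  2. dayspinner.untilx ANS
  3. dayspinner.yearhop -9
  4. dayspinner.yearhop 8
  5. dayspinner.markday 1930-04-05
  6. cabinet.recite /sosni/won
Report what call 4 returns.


==> markday(d: 2119-05-04)
<== 2119-05-04
==> untilx(d: ANS)
<== 0
==> yearhop(n: -9)
<== 2110-05-04
==> yearhop(n: 8)
<== 2118-05-04
==> markday(d: 1930-04-05)
<== 1930-04-05
==> recite(p: /sosni/won)
<== ToolError: not found

Answer: 2118-05-04


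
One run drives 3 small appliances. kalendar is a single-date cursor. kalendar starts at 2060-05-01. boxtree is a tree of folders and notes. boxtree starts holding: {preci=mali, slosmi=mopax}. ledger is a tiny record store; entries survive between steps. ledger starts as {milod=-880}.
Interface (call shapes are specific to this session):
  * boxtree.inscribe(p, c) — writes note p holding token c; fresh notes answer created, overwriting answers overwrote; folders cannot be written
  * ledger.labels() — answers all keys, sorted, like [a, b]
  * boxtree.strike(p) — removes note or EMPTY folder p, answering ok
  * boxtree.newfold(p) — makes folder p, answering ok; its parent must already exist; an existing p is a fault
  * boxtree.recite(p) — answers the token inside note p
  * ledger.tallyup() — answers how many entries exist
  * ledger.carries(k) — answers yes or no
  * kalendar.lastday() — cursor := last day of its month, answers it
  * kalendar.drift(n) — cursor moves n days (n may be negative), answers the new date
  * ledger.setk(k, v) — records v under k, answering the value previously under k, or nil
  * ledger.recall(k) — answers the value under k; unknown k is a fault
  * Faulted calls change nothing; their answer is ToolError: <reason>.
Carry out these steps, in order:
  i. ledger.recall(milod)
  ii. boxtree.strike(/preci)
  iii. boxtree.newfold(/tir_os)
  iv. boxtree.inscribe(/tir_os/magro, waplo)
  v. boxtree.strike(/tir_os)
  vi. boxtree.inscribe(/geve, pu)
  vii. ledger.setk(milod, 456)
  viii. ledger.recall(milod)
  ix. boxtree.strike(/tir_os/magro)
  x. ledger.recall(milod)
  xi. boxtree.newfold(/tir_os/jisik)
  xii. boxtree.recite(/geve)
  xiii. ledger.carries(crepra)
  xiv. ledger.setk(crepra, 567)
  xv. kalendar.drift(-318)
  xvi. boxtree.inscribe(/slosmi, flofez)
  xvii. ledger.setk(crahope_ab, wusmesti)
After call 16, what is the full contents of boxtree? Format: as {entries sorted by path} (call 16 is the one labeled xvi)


>> recall(k: milod)
<< -880
>> strike(p: /preci)
<< ok
>> newfold(p: /tir_os)
<< ok
>> inscribe(p: /tir_os/magro, c: waplo)
<< created
>> strike(p: /tir_os)
<< ToolError: not empty
>> inscribe(p: /geve, c: pu)
<< created
>> setk(k: milod, v: 456)
<< -880
>> recall(k: milod)
<< 456
>> strike(p: /tir_os/magro)
<< ok
>> recall(k: milod)
<< 456
>> newfold(p: /tir_os/jisik)
<< ok
>> recite(p: /geve)
<< pu
>> carries(k: crepra)
<< no
>> setk(k: crepra, v: 567)
<< nil
>> drift(n: -318)
<< 2059-06-18
>> inscribe(p: /slosmi, c: flofez)
<< overwrote
>> setk(k: crahope_ab, v: wusmesti)
<< nil

Answer: {geve=pu, slosmi=flofez, tir_os/, tir_os/jisik/}


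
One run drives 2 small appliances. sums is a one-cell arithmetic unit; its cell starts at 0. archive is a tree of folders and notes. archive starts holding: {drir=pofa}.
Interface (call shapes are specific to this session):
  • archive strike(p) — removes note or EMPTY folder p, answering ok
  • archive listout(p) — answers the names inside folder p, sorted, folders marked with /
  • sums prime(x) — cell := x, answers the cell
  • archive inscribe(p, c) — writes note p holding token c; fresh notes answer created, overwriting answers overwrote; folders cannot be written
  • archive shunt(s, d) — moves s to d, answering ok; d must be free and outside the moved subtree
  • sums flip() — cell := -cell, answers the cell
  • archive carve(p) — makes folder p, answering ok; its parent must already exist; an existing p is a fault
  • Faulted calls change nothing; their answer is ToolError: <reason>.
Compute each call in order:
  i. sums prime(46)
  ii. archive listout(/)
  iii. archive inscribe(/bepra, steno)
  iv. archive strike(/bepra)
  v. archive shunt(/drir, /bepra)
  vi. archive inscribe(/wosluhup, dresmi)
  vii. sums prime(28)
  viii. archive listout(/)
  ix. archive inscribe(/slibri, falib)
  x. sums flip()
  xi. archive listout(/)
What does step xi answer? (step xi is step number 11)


~$ sums prime x: 46
  46
~$ archive listout p: /
  [drir]
~$ archive inscribe p: /bepra c: steno
  created
~$ archive strike p: /bepra
  ok
~$ archive shunt s: /drir d: /bepra
  ok
~$ archive inscribe p: /wosluhup c: dresmi
  created
~$ sums prime x: 28
  28
~$ archive listout p: /
  [bepra, wosluhup]
~$ archive inscribe p: /slibri c: falib
  created
~$ sums flip
  -28
~$ archive listout p: /
  [bepra, slibri, wosluhup]

Answer: [bepra, slibri, wosluhup]


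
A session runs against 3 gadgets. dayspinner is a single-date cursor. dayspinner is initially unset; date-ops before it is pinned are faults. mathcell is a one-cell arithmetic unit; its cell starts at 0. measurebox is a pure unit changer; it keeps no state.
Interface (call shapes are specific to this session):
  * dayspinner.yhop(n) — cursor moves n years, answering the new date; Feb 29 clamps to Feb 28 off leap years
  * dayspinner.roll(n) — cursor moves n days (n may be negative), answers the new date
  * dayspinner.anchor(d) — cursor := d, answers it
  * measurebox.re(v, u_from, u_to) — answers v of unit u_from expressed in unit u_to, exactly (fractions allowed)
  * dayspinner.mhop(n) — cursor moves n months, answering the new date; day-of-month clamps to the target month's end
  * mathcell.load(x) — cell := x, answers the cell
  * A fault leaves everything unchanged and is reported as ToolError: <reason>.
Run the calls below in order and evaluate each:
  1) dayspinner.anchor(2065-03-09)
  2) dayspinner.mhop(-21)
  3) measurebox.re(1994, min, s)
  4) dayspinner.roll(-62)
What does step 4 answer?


Answer: 2063-04-08

Derivation:
>> anchor(d=2065-03-09)
<< 2065-03-09
>> mhop(n=-21)
<< 2063-06-09
>> re(v=1994, u_from=min, u_to=s)
<< 119640
>> roll(n=-62)
<< 2063-04-08


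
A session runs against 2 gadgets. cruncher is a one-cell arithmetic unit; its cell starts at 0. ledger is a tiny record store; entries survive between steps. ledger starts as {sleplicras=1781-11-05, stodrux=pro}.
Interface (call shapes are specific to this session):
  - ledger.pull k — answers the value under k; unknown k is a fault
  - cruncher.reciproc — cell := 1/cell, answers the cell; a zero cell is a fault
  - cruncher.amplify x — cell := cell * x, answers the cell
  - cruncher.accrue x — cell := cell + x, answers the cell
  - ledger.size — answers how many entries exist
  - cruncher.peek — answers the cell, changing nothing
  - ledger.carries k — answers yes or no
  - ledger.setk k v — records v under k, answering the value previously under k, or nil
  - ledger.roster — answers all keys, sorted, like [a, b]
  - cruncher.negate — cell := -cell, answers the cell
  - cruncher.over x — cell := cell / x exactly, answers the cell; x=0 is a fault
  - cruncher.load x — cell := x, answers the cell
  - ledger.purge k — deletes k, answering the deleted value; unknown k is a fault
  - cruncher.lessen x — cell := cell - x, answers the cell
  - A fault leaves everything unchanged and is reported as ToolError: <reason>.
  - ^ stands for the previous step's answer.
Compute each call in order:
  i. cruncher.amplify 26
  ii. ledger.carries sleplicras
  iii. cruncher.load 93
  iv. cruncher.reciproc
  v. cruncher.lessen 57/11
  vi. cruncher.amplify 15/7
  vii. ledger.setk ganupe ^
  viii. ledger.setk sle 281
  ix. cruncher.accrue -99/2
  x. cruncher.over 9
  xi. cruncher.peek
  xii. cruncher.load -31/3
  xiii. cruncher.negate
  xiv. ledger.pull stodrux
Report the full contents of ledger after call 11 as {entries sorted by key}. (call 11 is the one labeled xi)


% cruncher.amplify x→26
= 0
% ledger.carries k→sleplicras
= yes
% cruncher.load x→93
= 93
% cruncher.reciproc
= 1/93
% cruncher.lessen x→57/11
= -5290/1023
% cruncher.amplify x→15/7
= -26450/2387
% ledger.setk k→ganupe v→^
= nil
% ledger.setk k→sle v→281
= nil
% cruncher.accrue x→-99/2
= -289213/4774
% cruncher.over x→9
= -289213/42966
% cruncher.peek
= -289213/42966
% cruncher.load x→-31/3
= -31/3
% cruncher.negate
= 31/3
% ledger.pull k→stodrux
= pro

Answer: {ganupe=-26450/2387, sle=281, sleplicras=1781-11-05, stodrux=pro}


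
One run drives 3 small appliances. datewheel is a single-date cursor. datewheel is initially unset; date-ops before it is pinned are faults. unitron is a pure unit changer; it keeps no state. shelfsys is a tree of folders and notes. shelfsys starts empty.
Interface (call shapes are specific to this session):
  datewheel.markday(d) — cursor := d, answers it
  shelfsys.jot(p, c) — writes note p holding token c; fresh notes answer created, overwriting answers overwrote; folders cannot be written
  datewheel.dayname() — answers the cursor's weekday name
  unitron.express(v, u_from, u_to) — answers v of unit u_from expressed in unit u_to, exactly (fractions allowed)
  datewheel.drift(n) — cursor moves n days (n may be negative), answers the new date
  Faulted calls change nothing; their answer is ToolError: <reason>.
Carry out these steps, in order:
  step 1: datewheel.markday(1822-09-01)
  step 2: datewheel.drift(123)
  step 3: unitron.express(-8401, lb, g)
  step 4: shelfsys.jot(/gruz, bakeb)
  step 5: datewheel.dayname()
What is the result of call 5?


Step: datewheel.markday[d=1822-09-01]
Result: 1822-09-01
Step: datewheel.drift[n=123]
Result: 1823-01-02
Step: unitron.express[v=-8401; u_from=lb; u_to=g]
Result: -381062950037/100000
Step: shelfsys.jot[p=/gruz; c=bakeb]
Result: created
Step: datewheel.dayname[]
Result: Thursday

Answer: Thursday


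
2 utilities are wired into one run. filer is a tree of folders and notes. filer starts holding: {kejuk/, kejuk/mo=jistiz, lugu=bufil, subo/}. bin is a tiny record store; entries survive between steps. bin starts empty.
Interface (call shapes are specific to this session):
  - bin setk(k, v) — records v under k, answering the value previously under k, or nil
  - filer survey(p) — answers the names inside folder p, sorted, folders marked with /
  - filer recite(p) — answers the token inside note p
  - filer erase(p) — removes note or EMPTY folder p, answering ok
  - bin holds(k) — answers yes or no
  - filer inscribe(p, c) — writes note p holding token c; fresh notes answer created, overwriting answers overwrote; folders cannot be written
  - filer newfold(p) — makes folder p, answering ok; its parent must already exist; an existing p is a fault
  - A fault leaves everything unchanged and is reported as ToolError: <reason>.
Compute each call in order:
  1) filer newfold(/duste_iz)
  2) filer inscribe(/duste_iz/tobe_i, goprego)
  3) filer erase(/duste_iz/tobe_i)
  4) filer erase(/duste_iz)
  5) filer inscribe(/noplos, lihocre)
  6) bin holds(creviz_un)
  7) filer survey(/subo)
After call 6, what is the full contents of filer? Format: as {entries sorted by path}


Answer: {kejuk/, kejuk/mo=jistiz, lugu=bufil, noplos=lihocre, subo/}

Derivation:
-> filer newfold(p: /duste_iz)
<- ok
-> filer inscribe(p: /duste_iz/tobe_i, c: goprego)
<- created
-> filer erase(p: /duste_iz/tobe_i)
<- ok
-> filer erase(p: /duste_iz)
<- ok
-> filer inscribe(p: /noplos, c: lihocre)
<- created
-> bin holds(k: creviz_un)
<- no
-> filer survey(p: /subo)
<- []


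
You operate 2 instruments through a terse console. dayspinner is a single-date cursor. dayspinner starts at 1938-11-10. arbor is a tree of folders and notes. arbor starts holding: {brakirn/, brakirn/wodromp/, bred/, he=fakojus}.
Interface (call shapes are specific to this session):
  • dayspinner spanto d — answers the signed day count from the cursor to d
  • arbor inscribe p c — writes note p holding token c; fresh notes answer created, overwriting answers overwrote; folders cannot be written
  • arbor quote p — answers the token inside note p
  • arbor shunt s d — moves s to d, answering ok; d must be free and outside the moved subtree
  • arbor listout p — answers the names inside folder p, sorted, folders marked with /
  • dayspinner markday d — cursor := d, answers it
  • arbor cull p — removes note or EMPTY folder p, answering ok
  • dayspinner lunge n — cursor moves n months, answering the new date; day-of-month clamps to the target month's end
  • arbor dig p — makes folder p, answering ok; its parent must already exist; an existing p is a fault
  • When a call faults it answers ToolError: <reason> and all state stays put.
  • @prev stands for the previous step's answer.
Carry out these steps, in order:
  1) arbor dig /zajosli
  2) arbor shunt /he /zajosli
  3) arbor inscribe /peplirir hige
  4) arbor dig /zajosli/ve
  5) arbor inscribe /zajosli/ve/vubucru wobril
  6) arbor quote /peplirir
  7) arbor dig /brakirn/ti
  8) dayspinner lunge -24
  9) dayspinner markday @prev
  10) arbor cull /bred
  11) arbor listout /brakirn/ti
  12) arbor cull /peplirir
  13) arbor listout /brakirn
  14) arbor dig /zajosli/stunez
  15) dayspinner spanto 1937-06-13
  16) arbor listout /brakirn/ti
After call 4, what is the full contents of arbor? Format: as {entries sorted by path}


Act: arbor dig[p→/zajosli]
Obs: ok
Act: arbor shunt[s→/he; d→/zajosli]
Obs: ToolError: exists
Act: arbor inscribe[p→/peplirir; c→hige]
Obs: created
Act: arbor dig[p→/zajosli/ve]
Obs: ok
Act: arbor inscribe[p→/zajosli/ve/vubucru; c→wobril]
Obs: created
Act: arbor quote[p→/peplirir]
Obs: hige
Act: arbor dig[p→/brakirn/ti]
Obs: ok
Act: dayspinner lunge[n→-24]
Obs: 1936-11-10
Act: dayspinner markday[d→@prev]
Obs: 1936-11-10
Act: arbor cull[p→/bred]
Obs: ok
Act: arbor listout[p→/brakirn/ti]
Obs: []
Act: arbor cull[p→/peplirir]
Obs: ok
Act: arbor listout[p→/brakirn]
Obs: [ti/, wodromp/]
Act: arbor dig[p→/zajosli/stunez]
Obs: ok
Act: dayspinner spanto[d→1937-06-13]
Obs: 215
Act: arbor listout[p→/brakirn/ti]
Obs: []

Answer: {brakirn/, brakirn/wodromp/, bred/, he=fakojus, peplirir=hige, zajosli/, zajosli/ve/}


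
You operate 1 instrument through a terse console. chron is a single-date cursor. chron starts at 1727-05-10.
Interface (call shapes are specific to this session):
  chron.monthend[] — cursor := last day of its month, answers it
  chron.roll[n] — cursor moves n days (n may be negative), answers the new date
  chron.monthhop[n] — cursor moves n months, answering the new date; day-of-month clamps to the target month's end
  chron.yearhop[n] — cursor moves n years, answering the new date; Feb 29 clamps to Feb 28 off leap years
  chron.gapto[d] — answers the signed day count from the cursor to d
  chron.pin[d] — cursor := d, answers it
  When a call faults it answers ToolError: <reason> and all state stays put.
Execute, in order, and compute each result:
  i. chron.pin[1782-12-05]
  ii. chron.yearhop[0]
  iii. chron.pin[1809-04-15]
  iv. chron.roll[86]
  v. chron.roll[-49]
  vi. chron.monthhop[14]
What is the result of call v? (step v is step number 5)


-> chron.pin(1782-12-05)
<- 1782-12-05
-> chron.yearhop(0)
<- 1782-12-05
-> chron.pin(1809-04-15)
<- 1809-04-15
-> chron.roll(86)
<- 1809-07-10
-> chron.roll(-49)
<- 1809-05-22
-> chron.monthhop(14)
<- 1810-07-22

Answer: 1809-05-22


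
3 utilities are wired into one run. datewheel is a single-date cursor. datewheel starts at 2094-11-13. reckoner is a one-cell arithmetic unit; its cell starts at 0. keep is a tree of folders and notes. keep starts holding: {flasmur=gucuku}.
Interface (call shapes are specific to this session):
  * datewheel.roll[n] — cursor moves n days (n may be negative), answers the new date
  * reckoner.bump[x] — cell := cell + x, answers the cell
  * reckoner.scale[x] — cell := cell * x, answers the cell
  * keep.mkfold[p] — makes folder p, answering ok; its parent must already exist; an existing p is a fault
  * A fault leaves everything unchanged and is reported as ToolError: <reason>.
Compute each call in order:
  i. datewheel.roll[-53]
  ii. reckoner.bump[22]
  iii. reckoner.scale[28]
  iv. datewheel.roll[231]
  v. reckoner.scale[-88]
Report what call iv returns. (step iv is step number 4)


I run roll(n='-53'), and observe 2094-09-21.
Calling bump(x='22'), giving 22.
Now I run scale(x='28'), → 616.
I call roll(n='231'), giving 2095-05-10.
Calling scale(x='-88'), → -54208.

Answer: 2095-05-10


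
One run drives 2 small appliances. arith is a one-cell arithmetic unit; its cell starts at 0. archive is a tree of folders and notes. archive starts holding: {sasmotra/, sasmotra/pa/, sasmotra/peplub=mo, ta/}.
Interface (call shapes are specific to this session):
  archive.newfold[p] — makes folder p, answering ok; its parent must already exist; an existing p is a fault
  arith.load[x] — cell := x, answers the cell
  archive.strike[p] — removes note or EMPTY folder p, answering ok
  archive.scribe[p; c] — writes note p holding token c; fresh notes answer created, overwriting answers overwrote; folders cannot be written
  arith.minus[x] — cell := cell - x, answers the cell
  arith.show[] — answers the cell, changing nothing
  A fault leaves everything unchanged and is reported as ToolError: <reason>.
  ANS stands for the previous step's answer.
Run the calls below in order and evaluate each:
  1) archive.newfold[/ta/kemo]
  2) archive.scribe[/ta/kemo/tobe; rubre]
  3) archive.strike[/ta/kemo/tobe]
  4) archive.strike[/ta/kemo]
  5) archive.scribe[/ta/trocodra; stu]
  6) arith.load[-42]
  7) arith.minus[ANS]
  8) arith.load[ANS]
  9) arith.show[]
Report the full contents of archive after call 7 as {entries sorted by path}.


I use archive.newfold using p: /ta/kemo, and see ok.
Calling archive.scribe using p: /ta/kemo/tobe, c: rubre, → created.
Calling archive.strike using p: /ta/kemo/tobe, — result: ok.
I use archive.strike using p: /ta/kemo, yielding ok.
Next I call archive.scribe using p: /ta/trocodra, c: stu: created.
Calling arith.load using x: -42, yielding -42.
Calling arith.minus using x: ANS, and get 0.
Now I run arith.load using x: ANS, yielding 0.
Now I run arith.show, and observe 0.

Answer: {sasmotra/, sasmotra/pa/, sasmotra/peplub=mo, ta/, ta/trocodra=stu}


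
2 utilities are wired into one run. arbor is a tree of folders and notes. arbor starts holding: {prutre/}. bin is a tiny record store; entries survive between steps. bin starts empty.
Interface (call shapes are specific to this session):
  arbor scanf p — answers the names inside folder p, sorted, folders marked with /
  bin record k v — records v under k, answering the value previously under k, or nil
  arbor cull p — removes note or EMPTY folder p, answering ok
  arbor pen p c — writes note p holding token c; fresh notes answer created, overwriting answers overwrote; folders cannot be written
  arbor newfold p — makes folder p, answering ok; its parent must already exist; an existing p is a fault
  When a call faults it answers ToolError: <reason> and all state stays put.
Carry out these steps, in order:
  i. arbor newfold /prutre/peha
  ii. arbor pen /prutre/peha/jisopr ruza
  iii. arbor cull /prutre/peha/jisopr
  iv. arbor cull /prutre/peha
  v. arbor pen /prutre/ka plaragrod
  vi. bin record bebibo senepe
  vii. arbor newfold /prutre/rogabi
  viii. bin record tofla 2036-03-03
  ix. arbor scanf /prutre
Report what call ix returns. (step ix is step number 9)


Answer: [ka, rogabi/]

Derivation:
~$ arbor newfold /prutre/peha
= ok
~$ arbor pen /prutre/peha/jisopr ruza
= created
~$ arbor cull /prutre/peha/jisopr
= ok
~$ arbor cull /prutre/peha
= ok
~$ arbor pen /prutre/ka plaragrod
= created
~$ bin record bebibo senepe
= nil
~$ arbor newfold /prutre/rogabi
= ok
~$ bin record tofla 2036-03-03
= nil
~$ arbor scanf /prutre
= [ka, rogabi/]


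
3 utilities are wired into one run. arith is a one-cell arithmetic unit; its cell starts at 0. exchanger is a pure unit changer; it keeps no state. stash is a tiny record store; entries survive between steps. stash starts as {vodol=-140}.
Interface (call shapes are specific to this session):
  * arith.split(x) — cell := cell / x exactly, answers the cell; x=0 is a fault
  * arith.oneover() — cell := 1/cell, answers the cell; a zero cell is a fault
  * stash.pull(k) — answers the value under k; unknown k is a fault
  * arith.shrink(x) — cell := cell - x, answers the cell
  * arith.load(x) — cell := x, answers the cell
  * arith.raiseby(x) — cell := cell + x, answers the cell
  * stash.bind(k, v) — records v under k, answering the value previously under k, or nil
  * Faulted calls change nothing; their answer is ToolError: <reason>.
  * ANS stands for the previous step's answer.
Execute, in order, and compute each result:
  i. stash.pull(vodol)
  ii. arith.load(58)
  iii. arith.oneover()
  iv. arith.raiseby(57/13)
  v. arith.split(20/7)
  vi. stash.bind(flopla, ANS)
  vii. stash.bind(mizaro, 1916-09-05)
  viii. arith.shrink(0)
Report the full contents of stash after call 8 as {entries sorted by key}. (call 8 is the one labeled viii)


Answer: {flopla=23233/15080, mizaro=1916-09-05, vodol=-140}

Derivation:
// stash.pull(vodol) -> -140
// arith.load(58) -> 58
// arith.oneover() -> 1/58
// arith.raiseby(57/13) -> 3319/754
// arith.split(20/7) -> 23233/15080
// stash.bind(flopla, ANS) -> nil
// stash.bind(mizaro, 1916-09-05) -> nil
// arith.shrink(0) -> 23233/15080


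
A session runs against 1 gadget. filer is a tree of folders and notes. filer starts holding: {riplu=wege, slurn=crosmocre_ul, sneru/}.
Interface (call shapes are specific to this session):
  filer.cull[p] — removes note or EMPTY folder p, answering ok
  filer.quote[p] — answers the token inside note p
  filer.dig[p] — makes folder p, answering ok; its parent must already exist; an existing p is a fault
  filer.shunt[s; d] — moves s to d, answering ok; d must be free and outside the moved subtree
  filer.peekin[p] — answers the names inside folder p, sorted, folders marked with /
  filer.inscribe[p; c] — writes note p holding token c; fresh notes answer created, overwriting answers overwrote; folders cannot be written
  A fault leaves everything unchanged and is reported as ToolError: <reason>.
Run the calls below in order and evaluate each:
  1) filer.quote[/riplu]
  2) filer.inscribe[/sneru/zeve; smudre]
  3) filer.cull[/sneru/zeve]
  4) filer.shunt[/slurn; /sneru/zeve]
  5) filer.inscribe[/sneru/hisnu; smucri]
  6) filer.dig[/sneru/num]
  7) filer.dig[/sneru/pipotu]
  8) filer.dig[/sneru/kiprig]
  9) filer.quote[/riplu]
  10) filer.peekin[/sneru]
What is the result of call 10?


Invoking filer.quote with p: /riplu, and observe wege.
Invoking filer.inscribe with p: /sneru/zeve, c: smudre, — result: created.
Then filer.cull with p: /sneru/zeve, giving ok.
Calling filer.shunt with s: /slurn, d: /sneru/zeve, and observe ok.
I call filer.inscribe with p: /sneru/hisnu, c: smucri, and see created.
Now I run filer.dig with p: /sneru/num, → ok.
Invoking filer.dig with p: /sneru/pipotu, giving ok.
Now I run filer.dig with p: /sneru/kiprig, → ok.
I try filer.quote with p: /riplu, giving wege.
Now I run filer.peekin with p: /sneru: [hisnu, kiprig/, num/, pipotu/, zeve].

Answer: [hisnu, kiprig/, num/, pipotu/, zeve]


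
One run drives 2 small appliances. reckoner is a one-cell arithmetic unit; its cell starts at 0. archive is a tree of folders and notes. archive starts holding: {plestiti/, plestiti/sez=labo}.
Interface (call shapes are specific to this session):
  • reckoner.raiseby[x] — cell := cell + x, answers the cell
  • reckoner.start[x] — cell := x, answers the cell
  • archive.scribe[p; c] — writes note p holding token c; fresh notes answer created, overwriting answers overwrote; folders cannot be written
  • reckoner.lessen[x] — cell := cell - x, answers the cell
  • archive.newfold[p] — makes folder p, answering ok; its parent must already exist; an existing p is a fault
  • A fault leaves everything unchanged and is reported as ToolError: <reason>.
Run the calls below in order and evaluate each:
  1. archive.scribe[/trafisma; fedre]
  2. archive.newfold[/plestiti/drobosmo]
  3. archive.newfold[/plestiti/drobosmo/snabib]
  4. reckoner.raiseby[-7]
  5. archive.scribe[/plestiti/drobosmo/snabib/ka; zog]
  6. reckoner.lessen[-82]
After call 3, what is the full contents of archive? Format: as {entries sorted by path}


Answer: {plestiti/, plestiti/drobosmo/, plestiti/drobosmo/snabib/, plestiti/sez=labo, trafisma=fedre}

Derivation:
·→ scribe(p=/trafisma, c=fedre)
·← created
·→ newfold(p=/plestiti/drobosmo)
·← ok
·→ newfold(p=/plestiti/drobosmo/snabib)
·← ok
·→ raiseby(x=-7)
·← -7
·→ scribe(p=/plestiti/drobosmo/snabib/ka, c=zog)
·← created
·→ lessen(x=-82)
·← 75


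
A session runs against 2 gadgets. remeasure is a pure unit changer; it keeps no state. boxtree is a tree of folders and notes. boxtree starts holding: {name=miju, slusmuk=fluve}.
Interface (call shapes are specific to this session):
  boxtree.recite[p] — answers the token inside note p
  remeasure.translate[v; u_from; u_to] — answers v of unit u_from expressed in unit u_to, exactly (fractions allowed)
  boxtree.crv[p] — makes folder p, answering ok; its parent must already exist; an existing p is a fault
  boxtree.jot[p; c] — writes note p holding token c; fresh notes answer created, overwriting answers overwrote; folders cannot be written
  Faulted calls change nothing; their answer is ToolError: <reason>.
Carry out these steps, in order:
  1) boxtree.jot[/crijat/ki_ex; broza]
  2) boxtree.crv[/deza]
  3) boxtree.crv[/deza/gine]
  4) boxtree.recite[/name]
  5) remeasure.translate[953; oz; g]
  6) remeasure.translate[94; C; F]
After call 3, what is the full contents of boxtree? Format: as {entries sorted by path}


Answer: {deza/, deza/gine/, name=miju, slusmuk=fluve}

Derivation:
> jot /crijat/ki_ex broza
:: ToolError: no parent
> crv /deza
:: ok
> crv /deza/gine
:: ok
> recite /name
:: miju
> translate 953 oz g
:: 43227352861/1600000
> translate 94 C F
:: 1006/5


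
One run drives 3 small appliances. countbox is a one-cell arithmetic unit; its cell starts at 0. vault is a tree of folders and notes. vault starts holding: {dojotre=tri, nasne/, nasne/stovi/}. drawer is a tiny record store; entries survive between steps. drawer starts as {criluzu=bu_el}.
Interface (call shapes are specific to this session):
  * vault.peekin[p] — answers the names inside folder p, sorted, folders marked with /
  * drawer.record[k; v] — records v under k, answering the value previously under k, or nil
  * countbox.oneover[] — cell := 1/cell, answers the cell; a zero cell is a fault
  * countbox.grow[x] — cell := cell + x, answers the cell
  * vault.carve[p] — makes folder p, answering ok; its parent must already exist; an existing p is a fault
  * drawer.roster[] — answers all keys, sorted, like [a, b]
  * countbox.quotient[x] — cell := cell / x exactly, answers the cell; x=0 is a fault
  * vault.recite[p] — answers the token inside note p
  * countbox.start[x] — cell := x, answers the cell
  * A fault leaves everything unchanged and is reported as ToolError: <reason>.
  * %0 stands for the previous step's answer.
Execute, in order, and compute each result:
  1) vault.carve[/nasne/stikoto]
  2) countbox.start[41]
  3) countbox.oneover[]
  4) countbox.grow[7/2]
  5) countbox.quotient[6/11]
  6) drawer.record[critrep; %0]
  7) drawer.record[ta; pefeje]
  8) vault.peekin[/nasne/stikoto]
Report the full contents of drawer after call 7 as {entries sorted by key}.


Answer: {criluzu=bu_el, critrep=3179/492, ta=pefeje}

Derivation:
Do: vault.carve[p='/nasne/stikoto']
See: ok
Do: countbox.start[x='41']
See: 41
Do: countbox.oneover[]
See: 1/41
Do: countbox.grow[x='7/2']
See: 289/82
Do: countbox.quotient[x='6/11']
See: 3179/492
Do: drawer.record[k='critrep'; v='%0']
See: nil
Do: drawer.record[k='ta'; v='pefeje']
See: nil
Do: vault.peekin[p='/nasne/stikoto']
See: []


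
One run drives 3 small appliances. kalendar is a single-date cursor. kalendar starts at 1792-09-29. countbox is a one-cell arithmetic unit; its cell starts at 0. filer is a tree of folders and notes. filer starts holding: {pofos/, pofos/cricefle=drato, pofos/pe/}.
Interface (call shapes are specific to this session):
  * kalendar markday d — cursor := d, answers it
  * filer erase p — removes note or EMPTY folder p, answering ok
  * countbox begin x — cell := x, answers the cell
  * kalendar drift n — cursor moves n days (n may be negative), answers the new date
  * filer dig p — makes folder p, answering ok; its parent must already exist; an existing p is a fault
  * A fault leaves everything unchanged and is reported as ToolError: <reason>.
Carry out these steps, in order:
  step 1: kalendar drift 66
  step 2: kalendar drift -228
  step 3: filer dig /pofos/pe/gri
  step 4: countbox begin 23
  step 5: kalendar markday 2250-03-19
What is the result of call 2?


;; kalendar drift(n='66') ~> 1792-12-04
;; kalendar drift(n='-228') ~> 1792-04-20
;; filer dig(p='/pofos/pe/gri') ~> ok
;; countbox begin(x='23') ~> 23
;; kalendar markday(d='2250-03-19') ~> 2250-03-19

Answer: 1792-04-20


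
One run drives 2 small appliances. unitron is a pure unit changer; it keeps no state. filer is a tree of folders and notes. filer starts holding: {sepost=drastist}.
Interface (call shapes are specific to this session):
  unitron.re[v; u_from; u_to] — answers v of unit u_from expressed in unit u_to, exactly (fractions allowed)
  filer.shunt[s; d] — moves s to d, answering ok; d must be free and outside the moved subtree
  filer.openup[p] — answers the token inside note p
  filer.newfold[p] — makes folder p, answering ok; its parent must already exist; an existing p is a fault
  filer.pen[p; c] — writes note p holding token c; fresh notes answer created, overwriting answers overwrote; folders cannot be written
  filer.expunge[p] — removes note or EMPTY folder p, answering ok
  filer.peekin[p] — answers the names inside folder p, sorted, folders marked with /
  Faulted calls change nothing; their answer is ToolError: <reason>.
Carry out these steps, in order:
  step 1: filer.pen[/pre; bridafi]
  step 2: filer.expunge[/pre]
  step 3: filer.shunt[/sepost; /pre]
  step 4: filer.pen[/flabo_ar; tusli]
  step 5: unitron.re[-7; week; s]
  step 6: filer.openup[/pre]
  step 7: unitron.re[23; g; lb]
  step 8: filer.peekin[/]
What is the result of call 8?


Answer: [flabo_ar, pre]

Derivation:
~$ filer.pen p=/pre c=bridafi
= created
~$ filer.expunge p=/pre
= ok
~$ filer.shunt s=/sepost d=/pre
= ok
~$ filer.pen p=/flabo_ar c=tusli
= created
~$ unitron.re v=-7 u_from=week u_to=s
= -4233600
~$ filer.openup p=/pre
= drastist
~$ unitron.re v=23 u_from=g u_to=lb
= 2300000/45359237
~$ filer.peekin p=/
= [flabo_ar, pre]


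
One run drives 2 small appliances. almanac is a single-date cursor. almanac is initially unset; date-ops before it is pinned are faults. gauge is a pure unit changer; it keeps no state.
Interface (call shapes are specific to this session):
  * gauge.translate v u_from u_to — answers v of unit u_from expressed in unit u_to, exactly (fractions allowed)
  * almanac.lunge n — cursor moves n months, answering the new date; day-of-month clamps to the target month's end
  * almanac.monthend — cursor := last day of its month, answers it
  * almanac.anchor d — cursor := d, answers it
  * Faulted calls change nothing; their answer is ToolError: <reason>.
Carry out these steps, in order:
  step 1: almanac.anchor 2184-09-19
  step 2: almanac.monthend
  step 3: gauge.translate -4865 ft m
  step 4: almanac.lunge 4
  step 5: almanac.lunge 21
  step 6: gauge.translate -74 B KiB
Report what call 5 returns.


I call almanac.anchor on 2184-09-19, and see 2184-09-19.
I invoke almanac.monthend: 2184-09-30.
Then gauge.translate on -4865, ft, m, and observe -370713/250.
I run almanac.lunge on 4, — result: 2185-01-30.
Calling almanac.lunge on 21, and get 2186-10-30.
I try gauge.translate on -74, B, KiB, — result: -37/512.

Answer: 2186-10-30


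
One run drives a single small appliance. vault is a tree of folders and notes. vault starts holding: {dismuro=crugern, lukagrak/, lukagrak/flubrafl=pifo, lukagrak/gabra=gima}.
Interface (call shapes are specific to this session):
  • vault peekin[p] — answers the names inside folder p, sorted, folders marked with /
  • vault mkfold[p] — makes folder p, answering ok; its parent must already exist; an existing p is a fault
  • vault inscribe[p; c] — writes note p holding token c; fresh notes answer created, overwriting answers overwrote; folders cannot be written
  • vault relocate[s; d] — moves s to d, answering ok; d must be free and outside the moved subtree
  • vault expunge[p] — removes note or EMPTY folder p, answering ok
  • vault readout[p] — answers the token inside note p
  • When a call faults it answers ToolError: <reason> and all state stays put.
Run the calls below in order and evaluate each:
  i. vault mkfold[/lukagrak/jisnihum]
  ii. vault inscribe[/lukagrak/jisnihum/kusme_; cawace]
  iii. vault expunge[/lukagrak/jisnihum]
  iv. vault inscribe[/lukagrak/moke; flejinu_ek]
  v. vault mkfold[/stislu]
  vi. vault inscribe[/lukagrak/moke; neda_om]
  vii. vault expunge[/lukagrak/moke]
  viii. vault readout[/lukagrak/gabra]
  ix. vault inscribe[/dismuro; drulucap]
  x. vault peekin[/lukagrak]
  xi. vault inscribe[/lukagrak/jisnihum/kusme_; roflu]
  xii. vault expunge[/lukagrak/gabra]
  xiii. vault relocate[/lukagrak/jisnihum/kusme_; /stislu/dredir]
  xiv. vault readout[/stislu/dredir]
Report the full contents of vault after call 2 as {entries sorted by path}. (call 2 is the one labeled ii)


> vault mkfold /lukagrak/jisnihum
  ok
> vault inscribe /lukagrak/jisnihum/kusme_ cawace
  created
> vault expunge /lukagrak/jisnihum
  ToolError: not empty
> vault inscribe /lukagrak/moke flejinu_ek
  created
> vault mkfold /stislu
  ok
> vault inscribe /lukagrak/moke neda_om
  overwrote
> vault expunge /lukagrak/moke
  ok
> vault readout /lukagrak/gabra
  gima
> vault inscribe /dismuro drulucap
  overwrote
> vault peekin /lukagrak
  [flubrafl, gabra, jisnihum/]
> vault inscribe /lukagrak/jisnihum/kusme_ roflu
  overwrote
> vault expunge /lukagrak/gabra
  ok
> vault relocate /lukagrak/jisnihum/kusme_ /stislu/dredir
  ok
> vault readout /stislu/dredir
  roflu

Answer: {dismuro=crugern, lukagrak/, lukagrak/flubrafl=pifo, lukagrak/gabra=gima, lukagrak/jisnihum/, lukagrak/jisnihum/kusme_=cawace}
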